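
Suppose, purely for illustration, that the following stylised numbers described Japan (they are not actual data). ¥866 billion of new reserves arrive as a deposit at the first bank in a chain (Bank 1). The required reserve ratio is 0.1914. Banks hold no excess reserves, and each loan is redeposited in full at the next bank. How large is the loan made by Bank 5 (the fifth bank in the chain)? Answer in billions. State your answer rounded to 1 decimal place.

¥299.4 billion

Each bank lends a fraction (1 − rr) = 0.8086 of the deposit it receives, so Bank 5 receives 866·0.8086^4 and lends 866·0.8086^5 ≈ 299.3550 billion.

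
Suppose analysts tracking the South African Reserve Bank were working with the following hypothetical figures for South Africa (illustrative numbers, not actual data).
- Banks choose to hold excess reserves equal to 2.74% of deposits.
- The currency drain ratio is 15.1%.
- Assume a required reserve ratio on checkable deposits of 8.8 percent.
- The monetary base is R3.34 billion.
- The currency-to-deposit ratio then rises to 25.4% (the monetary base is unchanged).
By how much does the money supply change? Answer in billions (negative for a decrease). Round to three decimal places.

Initially m₁ = (1 + 0.151) / (0.088 + 0.0274 + 0.151) ≈ 4.32057, so M₁ = 4.32057 × 3.34 ≈ 14.4307 billion.
After the change m₂ = (1 + 0.254) / (0.088 + 0.0274 + 0.254) ≈ 3.39469, so M₂ = 3.39469 × 3.34 ≈ 11.3383 billion.
ΔM = M₂ − M₁ = 11.3383 − 14.4307 = -3.0924 billion.

-3.092 billion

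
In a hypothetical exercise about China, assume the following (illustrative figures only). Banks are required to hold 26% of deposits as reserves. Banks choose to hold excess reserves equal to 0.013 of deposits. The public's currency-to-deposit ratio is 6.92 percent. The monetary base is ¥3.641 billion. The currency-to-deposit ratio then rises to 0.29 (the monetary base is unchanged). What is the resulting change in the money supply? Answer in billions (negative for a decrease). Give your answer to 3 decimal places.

Initially m₁ = (1 + 0.0692) / (0.26 + 0.013 + 0.0692) ≈ 3.12449, so M₁ = 3.12449 × 3.641 ≈ 11.3763 billion.
After the change m₂ = (1 + 0.29) / (0.26 + 0.013 + 0.29) ≈ 2.29130, so M₂ = 2.29130 × 3.641 ≈ 8.3426 billion.
ΔM = M₂ − M₁ = 8.3426 − 11.3763 = -3.0337 billion.

-3.034 billion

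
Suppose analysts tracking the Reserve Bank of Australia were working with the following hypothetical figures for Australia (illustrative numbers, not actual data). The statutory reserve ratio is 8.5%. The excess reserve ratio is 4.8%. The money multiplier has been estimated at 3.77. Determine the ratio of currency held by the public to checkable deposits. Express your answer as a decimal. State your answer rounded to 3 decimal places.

0.180

Using m = 3.77. From m = (1 + c)/(c + rr + e), rearranging gives 1 + c = m·(c + rr + e), so c·(1 − m) = m·(rr + e) − 1.
Hence c = [m·(rr + e) − 1]/(1 − m) = [3.77 × (0.085 + 0.048) − 1] / (1 − 3.77) ≈ 0.179996.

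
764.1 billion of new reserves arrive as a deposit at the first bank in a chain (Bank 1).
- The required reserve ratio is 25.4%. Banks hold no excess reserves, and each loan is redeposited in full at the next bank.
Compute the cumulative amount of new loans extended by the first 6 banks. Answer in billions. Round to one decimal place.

1857.4 billion

Bank i lends (1 − rr)^i of the original deposit: Bank 1 lends 764.1·0.7460 = 570.0186, Bank 2 lends 764.1·0.7460² ≈ 425.2339, and so on.
Summing a geometric series: total = 764.1·[0.7460·(1 − 0.7460^6) / (1 − 0.7460)] ≈ 1857.3661 billion.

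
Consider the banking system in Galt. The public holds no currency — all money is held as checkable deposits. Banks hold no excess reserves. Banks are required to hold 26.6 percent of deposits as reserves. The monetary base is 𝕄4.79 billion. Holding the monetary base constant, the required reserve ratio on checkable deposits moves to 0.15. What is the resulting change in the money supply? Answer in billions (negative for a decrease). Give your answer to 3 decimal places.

Initially m₁ = 1 / (0.266) ≈ 3.75940, so M₁ = 3.75940 × 4.79 ≈ 18.0075 billion.
After the change m₂ = 1 / (0.15) ≈ 6.66667, so M₂ = 6.66667 × 4.79 ≈ 31.9333 billion.
ΔM = M₂ − M₁ = 31.9333 − 18.0075 = 13.9258 billion.

𝕄13.926 billion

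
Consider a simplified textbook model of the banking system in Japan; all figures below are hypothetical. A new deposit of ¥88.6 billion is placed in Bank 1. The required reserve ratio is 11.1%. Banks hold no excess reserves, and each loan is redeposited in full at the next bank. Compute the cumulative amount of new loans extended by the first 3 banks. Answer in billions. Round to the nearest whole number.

¥211 billion

Bank i lends (1 − rr)^i of the original deposit: Bank 1 lends 88.6·0.8890 = 78.7654, Bank 2 lends 88.6·0.8890² ≈ 70.0224, and so on.
Summing a geometric series: total = 88.6·[0.8890·(1 − 0.8890^3) / (1 − 0.8890)] ≈ 211.0378 billion.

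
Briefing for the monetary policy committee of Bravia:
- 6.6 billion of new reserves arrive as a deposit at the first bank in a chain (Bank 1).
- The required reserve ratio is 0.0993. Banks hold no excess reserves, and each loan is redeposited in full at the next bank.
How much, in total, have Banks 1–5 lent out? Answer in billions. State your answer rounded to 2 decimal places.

24.38 billion

Bank i lends (1 − rr)^i of the original deposit: Bank 1 lends 6.6·0.9007 ≈ 5.9446, Bank 2 lends 6.6·0.9007² ≈ 5.3543, and so on.
Summing a geometric series: total = 6.6·[0.9007·(1 − 0.9007^5) / (1 − 0.9007)] ≈ 24.3777 billion.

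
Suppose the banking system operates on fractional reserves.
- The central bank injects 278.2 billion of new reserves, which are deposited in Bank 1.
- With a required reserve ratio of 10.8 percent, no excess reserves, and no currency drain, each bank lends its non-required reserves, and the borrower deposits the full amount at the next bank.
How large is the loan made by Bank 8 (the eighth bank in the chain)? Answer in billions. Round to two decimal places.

Each bank lends a fraction (1 − rr) = 0.8920 of the deposit it receives, so Bank 8 receives 278.2·0.8920^7 and lends 278.2·0.8920^8 ≈ 111.5003 billion.

111.50 billion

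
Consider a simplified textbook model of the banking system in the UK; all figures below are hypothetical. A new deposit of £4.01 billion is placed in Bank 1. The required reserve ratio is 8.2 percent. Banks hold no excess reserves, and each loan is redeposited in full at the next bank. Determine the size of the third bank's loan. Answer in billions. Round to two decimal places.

Each bank lends a fraction (1 − rr) = 0.9180 of the deposit it receives, so Bank 3 receives 4.01·0.9180^2 and lends 4.01·0.9180^3 ≈ 3.1022 billion.

£3.10 billion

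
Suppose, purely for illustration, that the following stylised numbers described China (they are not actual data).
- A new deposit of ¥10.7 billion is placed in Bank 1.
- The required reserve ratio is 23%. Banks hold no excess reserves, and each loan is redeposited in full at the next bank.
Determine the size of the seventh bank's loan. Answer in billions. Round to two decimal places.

Each bank lends a fraction (1 − rr) = 0.7700 of the deposit it receives, so Bank 7 receives 10.7·0.7700^6 and lends 10.7·0.7700^7 ≈ 1.7172 billion.

¥1.72 billion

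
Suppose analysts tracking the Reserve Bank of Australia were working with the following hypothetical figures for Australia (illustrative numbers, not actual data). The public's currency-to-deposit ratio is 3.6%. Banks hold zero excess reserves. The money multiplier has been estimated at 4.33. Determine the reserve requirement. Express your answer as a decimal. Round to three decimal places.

Using m = 4.33. Since m = (1 + c)/(c + rr + e), the denominator satisfies c + rr + e = (1 + c)/m = (1 + 0.036) / 4.33 ≈ 0.239261.
With c = 0.036 and e = 0, the reserve requirement is 0.239261 − 0.036 − 0 = 0.203261.

0.203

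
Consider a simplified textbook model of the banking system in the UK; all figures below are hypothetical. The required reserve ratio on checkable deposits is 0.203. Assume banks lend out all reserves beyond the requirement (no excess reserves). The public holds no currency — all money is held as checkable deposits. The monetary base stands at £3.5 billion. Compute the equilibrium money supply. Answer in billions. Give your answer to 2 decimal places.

With no currency drain or excess reserves, the money multiplier is m = 1/rr = 1/0.203 ≈ 4.9261.
Money supply M = m × MB = 4.9261 × 3.5 ≈ 17.2414 billion.

£17.24 billion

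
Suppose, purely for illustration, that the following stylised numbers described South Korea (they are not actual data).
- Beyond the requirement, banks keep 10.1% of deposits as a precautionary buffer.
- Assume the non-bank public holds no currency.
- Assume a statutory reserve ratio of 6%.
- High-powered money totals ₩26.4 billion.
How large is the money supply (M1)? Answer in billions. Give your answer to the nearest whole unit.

The money multiplier is m = 1 / (rr + e) = 1 / (0.06 + 0.101) ≈ 6.2112.
So M = m × MB = 6.2112 × 26.4 ≈ 163.9757 billion.

₩164 billion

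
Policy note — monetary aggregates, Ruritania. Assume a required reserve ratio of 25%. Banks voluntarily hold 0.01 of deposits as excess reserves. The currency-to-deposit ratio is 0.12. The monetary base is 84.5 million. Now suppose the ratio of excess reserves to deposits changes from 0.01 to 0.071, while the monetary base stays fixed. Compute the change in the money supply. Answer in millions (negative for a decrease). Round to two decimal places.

Initially m₁ = (1 + 0.12) / (0.25 + 0.01 + 0.12) ≈ 2.94737, so M₁ = 2.94737 × 84.5 ≈ 249.0528 million.
After the change m₂ = (1 + 0.12) / (0.25 + 0.071 + 0.12) ≈ 2.53968, so M₂ = 2.53968 × 84.5 ≈ 214.603 million.
ΔM = M₂ − M₁ = 214.603 − 249.0528 = -34.4498 million.

-34.45 million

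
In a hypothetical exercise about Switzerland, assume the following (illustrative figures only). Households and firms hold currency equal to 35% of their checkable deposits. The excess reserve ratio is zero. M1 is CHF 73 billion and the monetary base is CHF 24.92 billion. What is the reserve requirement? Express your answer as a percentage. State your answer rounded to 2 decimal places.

Using m = M/MB = 73/24.92 ≈ 2.929374. Since m = (1 + c)/(c + rr + e), the denominator satisfies c + rr + e = (1 + c)/m = (1 + 0.35) / 2.929374 ≈ 0.460849.
With c = 0.35 and e = 0, the reserve requirement is 0.460849 − 0.35 − 0 = 0.110849.

11.08%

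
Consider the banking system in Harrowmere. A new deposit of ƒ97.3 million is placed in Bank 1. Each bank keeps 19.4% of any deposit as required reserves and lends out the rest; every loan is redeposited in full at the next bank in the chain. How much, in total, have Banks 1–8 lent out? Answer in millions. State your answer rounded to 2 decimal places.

ƒ332.25 million

Bank i lends (1 − rr)^i of the original deposit: Bank 1 lends 97.3·0.8060 = 78.4238, Bank 2 lends 97.3·0.8060² ≈ 63.2096, and so on.
Summing a geometric series: total = 97.3·[0.8060·(1 − 0.8060^8) / (1 − 0.8060)] ≈ 332.2474 million.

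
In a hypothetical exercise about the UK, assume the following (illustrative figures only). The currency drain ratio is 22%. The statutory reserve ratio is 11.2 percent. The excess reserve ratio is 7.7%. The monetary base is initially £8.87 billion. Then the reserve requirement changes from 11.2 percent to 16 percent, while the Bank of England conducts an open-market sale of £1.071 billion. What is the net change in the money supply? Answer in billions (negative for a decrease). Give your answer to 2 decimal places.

Before: m₁ = (1 + 0.22) / (0.112 + 0.077 + 0.22) ≈ 2.9829, MB₁ = 8.87, so M₁ = 2.9829 × 8.87 ≈ 26.4583 billion.
After: m₂ = (1 + 0.22) / (0.16 + 0.077 + 0.22) ≈ 2.6696, MB₂ = 8.87 − 1.071 = 7.799, so M₂ = 2.6696 × 7.799 ≈ 20.8202 billion.
ΔM = M₂ − M₁ = 20.8202 − 26.4583 = -5.6381 billion.

-5.64 billion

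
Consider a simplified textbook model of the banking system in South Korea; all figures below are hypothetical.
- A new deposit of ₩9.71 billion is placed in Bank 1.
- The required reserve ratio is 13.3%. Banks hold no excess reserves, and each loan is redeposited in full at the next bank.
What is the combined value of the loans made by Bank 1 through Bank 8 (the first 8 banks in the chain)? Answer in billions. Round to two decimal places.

₩43.09 billion

Bank i lends (1 − rr)^i of the original deposit: Bank 1 lends 9.71·0.8670 ≈ 8.4186, Bank 2 lends 9.71·0.8670² ≈ 7.2989, and so on.
Summing a geometric series: total = 9.71·[0.8670·(1 − 0.8670^8) / (1 − 0.8670)] ≈ 43.0888 billion.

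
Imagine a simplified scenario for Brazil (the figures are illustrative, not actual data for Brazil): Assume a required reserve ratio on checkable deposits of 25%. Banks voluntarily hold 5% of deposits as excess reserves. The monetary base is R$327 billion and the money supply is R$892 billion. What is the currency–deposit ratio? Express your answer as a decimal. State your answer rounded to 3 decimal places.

0.105

Using m = M/MB = 892/327 ≈ 2.727829. From m = (1 + c)/(c + rr + e), rearranging gives 1 + c = m·(c + rr + e), so c·(1 − m) = m·(rr + e) − 1.
Hence c = [m·(rr + e) − 1]/(1 − m) = [2.727829 × (0.25 + 0.05) − 1] / (1 − 2.727829) ≈ 0.105133.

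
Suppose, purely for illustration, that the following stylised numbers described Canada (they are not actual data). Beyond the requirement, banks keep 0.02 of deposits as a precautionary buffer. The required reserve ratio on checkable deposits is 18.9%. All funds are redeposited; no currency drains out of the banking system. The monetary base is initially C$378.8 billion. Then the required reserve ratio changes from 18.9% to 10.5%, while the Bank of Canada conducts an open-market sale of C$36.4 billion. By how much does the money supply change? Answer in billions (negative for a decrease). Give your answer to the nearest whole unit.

Before: m₁ = 1 / (0.189 + 0.02) ≈ 4.7847, MB₁ = 378.8, so M₁ = 4.7847 × 378.8 ≈ 1812.4444 billion.
After: m₂ = 1 / (0.105 + 0.02) = 8, MB₂ = 378.8 − 36.4 = 342.4, so M₂ = 8 × 342.4 = 2739.2 billion.
ΔM = M₂ − M₁ = 2739.2 − 1812.4444 = 926.7556 billion.

C$927 billion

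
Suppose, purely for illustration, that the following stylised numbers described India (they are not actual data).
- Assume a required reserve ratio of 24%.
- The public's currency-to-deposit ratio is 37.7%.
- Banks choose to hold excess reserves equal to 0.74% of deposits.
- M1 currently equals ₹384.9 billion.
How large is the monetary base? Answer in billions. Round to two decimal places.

The money multiplier is m = (1 + c) / (rr + e + c) = (1 + 0.377) / (0.24 + 0.0074 + 0.377) ≈ 2.205317.
MB = M / m = 384.9 / 2.205317 ≈ 174.5327 billion.

₹174.53 billion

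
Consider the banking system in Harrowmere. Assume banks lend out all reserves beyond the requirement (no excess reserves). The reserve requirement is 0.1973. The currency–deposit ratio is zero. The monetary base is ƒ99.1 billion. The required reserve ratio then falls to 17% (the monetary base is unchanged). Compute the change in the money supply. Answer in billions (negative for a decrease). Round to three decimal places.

Initially m₁ = 1 / (0.1973) ≈ 5.068424, so M₁ = 5.068424 × 99.1 ≈ 502.2808 billion.
After the change m₂ = 1 / (0.17) ≈ 5.882353, so M₂ = 5.882353 × 99.1 ≈ 582.9412 billion.
ΔM = M₂ − M₁ = 582.9412 − 502.2808 = 80.6604 billion.

ƒ80.660 billion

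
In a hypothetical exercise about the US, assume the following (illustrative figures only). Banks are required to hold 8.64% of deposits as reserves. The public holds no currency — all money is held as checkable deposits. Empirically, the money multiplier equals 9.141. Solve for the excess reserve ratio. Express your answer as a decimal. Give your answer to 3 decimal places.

Using m = 9.141. Since m = (1 + c)/(c + rr + e), the denominator satisfies c + rr + e = (1 + c)/m = (1 + 0) / 9.141 ≈ 0.109397.
With c = 0 and rr = 0.0864, the excess reserve ratio is 0.109397 − 0 − 0.0864 = 0.022997.

0.023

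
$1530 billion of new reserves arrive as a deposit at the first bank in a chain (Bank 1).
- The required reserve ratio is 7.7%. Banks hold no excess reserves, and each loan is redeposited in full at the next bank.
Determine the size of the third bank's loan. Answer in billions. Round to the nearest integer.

Each bank lends a fraction (1 − rr) = 0.9230 of the deposit it receives, so Bank 3 receives 1530·0.9230^2 and lends 1530·0.9230^3 ≈ 1203.0856 billion.

$1203 billion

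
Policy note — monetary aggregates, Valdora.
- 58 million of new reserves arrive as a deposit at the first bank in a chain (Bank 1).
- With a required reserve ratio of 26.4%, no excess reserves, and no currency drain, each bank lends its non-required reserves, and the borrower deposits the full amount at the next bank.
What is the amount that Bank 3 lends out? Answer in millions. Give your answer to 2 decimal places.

Each bank lends a fraction (1 − rr) = 0.7360 of the deposit it receives, so Bank 3 receives 58·0.7360^2 and lends 58·0.7360^3 ≈ 23.1239 million.

23.12 million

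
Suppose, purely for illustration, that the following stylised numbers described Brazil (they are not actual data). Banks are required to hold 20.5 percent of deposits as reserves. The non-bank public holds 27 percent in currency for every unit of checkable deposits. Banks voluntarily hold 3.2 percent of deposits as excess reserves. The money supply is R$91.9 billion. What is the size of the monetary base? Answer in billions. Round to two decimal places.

The money multiplier is m = (1 + c) / (rr + e + c) = (1 + 0.27) / (0.205 + 0.032 + 0.27) ≈ 2.50493.
MB = M / m = 91.9 / 2.50493 ≈ 36.6877 billion.

R$36.69 billion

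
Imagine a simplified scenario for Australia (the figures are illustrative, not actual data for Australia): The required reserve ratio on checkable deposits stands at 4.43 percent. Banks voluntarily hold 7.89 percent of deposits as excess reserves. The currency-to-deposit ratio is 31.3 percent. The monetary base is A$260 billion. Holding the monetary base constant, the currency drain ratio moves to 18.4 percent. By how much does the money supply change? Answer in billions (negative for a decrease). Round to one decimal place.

A$219.5 billion

Initially m₁ = (1 + 0.313) / (0.0443 + 0.0789 + 0.313) ≈ 3.01009, so M₁ = 3.01009 × 260 = 782.6234 billion.
After the change m₂ = (1 + 0.184) / (0.0443 + 0.0789 + 0.184) ≈ 3.85417, so M₂ = 3.85417 × 260 = 1002.0842 billion.
ΔM = M₂ − M₁ = 1002.0842 − 782.6234 = 219.4608 billion.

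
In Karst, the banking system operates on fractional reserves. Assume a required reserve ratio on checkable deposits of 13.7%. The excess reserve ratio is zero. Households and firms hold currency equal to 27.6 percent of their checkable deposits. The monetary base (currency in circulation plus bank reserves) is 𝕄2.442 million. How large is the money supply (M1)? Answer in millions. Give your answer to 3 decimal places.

The money multiplier is m = (1 + c) / (rr + c) = (1 + 0.276) / (0.137 + 0.276) ≈ 3.08959.
So M = m × MB = 3.08959 × 2.442 ≈ 7.5448 million.

𝕄7.545 million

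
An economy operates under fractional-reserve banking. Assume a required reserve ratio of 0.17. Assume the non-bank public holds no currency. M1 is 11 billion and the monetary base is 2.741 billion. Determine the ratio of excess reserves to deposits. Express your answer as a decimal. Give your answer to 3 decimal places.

0.079

Using m = M/MB = 11/2.741 ≈ 4.013134. Since m = (1 + c)/(c + rr + e), the denominator satisfies c + rr + e = (1 + c)/m = (1 + 0) / 4.013134 ≈ 0.249182.
With c = 0 and rr = 0.17, the ratio of excess reserves to deposits is 0.249182 − 0 − 0.17 = 0.079182.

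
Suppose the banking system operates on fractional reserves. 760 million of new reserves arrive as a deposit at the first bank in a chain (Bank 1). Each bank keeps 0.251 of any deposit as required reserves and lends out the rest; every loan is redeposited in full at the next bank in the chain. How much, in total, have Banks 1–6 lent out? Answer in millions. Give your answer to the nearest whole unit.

1867 million

Bank i lends (1 − rr)^i of the original deposit: Bank 1 lends 760·0.7490 = 569.2400, Bank 2 lends 760·0.7490² ≈ 426.3608, and so on.
Summing a geometric series: total = 760·[0.7490·(1 − 0.7490^6) / (1 − 0.7490)] ≈ 1867.4714 million.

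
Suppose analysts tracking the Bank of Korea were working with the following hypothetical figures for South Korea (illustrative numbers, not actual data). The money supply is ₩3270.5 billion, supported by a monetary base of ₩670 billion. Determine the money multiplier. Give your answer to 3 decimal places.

The money multiplier is m = M / MB = 3270.5 / 670 ≈ 4.88134.

4.881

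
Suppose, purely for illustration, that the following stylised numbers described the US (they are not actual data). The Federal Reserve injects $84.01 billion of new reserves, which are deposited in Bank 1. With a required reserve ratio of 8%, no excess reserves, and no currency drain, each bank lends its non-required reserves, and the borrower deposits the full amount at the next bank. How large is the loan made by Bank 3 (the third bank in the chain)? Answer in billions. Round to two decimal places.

Each bank lends a fraction (1 − rr) = 0.9200 of the deposit it receives, so Bank 3 receives 84.01·0.9200^2 and lends 84.01·0.9200^3 ≈ 65.4176 billion.

$65.42 billion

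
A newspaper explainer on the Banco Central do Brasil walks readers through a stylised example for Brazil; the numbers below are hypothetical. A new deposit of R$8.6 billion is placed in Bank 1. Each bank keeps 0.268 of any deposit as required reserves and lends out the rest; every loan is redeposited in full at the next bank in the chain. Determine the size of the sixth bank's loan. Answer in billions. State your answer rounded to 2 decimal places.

R$1.32 billion

Each bank lends a fraction (1 − rr) = 0.7320 of the deposit it receives, so Bank 6 receives 8.6·0.7320^5 and lends 8.6·0.7320^6 ≈ 1.3230 billion.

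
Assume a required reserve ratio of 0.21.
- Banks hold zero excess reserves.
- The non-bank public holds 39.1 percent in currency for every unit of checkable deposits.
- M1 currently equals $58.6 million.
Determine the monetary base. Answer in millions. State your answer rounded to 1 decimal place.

The money multiplier is m = (1 + c) / (rr + c) = (1 + 0.391) / (0.21 + 0.391) ≈ 2.3145.
MB = M / m = 58.6 / 2.3145 ≈ 25.3186 million.

$25.3 million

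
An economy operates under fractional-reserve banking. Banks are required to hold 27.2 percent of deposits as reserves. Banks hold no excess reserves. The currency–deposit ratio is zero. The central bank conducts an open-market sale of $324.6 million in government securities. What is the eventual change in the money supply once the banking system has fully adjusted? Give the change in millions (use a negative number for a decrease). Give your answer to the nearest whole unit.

The simple money multiplier is m = 1/rr = 1/0.272 ≈ 3.6765.
An open-market sale reduces the monetary base by 324.6 million, so ΔM = m × ΔMB = 3.6765 × (−324.6) = -1193.3919 million.

-1193 million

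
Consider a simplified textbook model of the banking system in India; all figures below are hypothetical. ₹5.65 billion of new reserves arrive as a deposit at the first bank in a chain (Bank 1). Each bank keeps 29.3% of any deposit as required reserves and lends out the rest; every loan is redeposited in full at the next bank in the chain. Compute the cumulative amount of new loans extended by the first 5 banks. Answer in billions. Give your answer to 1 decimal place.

₹11.2 billion

Bank i lends (1 − rr)^i of the original deposit: Bank 1 lends 5.65·0.7070 ≈ 3.9946, Bank 2 lends 5.65·0.7070² ≈ 2.8241, and so on.
Summing a geometric series: total = 5.65·[0.7070·(1 − 0.7070^5) / (1 − 0.7070)] ≈ 11.2251 billion.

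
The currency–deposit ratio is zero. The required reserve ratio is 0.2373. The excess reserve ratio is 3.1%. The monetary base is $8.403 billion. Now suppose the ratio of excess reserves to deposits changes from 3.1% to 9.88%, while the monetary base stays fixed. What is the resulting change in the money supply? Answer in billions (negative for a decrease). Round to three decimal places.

Initially m₁ = 1 / (0.2373 + 0.031) ≈ 3.72717, so M₁ = 3.72717 × 8.403 ≈ 31.3194 billion.
After the change m₂ = 1 / (0.2373 + 0.0988) ≈ 2.97530, so M₂ = 2.97530 × 8.403 ≈ 25.0014 billion.
ΔM = M₂ − M₁ = 25.0014 − 31.3194 = -6.318 billion.

-6.318 billion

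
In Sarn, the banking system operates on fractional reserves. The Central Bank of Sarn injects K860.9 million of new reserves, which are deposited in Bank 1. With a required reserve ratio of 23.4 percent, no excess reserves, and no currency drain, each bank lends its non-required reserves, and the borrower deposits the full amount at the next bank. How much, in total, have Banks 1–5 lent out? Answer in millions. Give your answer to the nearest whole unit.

K2075 million

Bank i lends (1 − rr)^i of the original deposit: Bank 1 lends 860.9·0.7660 = 659.4494, Bank 2 lends 860.9·0.7660² ≈ 505.1382, and so on.
Summing a geometric series: total = 860.9·[0.7660·(1 − 0.7660^5) / (1 − 0.7660)] ≈ 2074.9534 million.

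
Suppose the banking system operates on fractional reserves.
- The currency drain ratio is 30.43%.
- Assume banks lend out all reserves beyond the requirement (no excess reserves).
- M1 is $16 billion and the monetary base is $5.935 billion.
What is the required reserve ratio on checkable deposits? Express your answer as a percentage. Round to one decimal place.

Using m = M/MB = 16/5.935 ≈ 2.695872. Since m = (1 + c)/(c + rr + e), the denominator satisfies c + rr + e = (1 + c)/m = (1 + 0.3043) / 2.695872 ≈ 0.483814.
With c = 0.3043 and e = 0, the required reserve ratio on checkable deposits is 0.483814 − 0.3043 − 0 = 0.179514.

18.0%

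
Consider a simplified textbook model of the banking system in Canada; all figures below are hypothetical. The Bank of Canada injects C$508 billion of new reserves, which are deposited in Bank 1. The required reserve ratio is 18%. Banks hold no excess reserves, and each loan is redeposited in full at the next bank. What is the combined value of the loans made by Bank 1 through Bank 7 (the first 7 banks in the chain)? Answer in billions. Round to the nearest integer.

Bank i lends (1 − rr)^i of the original deposit: Bank 1 lends 508·0.8200 = 416.5600, Bank 2 lends 508·0.8200² = 341.5792, and so on.
Summing a geometric series: total = 508·[0.8200·(1 − 0.8200^7) / (1 − 0.8200)] ≈ 1737.3202 billion.

C$1737 billion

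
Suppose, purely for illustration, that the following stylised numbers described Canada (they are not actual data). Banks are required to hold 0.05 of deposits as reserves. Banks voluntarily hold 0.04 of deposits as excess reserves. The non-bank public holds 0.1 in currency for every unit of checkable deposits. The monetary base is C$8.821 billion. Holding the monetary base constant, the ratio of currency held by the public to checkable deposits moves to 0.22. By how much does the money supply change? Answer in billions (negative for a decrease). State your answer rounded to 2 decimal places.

-16.35 billion

Initially m₁ = (1 + 0.1) / (0.05 + 0.04 + 0.1) ≈ 5.7895, so M₁ = 5.7895 × 8.821 ≈ 51.0692 billion.
After the change m₂ = (1 + 0.22) / (0.05 + 0.04 + 0.22) ≈ 3.9355, so M₂ = 3.9355 × 8.821 ≈ 34.715 billion.
ΔM = M₂ − M₁ = 34.715 − 51.0692 = -16.3542 billion.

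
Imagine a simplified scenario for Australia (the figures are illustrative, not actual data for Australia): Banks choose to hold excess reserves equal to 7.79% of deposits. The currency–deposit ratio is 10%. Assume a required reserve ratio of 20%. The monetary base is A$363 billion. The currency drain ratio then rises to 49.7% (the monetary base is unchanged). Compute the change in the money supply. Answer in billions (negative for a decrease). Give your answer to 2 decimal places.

-355.36 billion

Initially m₁ = (1 + 0.1) / (0.2 + 0.0779 + 0.1) ≈ 2.910823, so M₁ = 2.910823 × 363 ≈ 1056.6287 billion.
After the change m₂ = (1 + 0.497) / (0.2 + 0.0779 + 0.497) ≈ 1.931862, so M₂ = 1.931862 × 363 ≈ 701.2659 billion.
ΔM = M₂ − M₁ = 701.2659 − 1056.6287 = -355.3628 billion.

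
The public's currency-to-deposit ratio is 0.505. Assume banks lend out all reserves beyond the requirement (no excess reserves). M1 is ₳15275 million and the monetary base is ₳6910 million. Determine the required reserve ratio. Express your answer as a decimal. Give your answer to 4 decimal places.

Using m = M/MB = 15275/6910 ≈ 2.210564. Since m = (1 + c)/(c + rr + e), the denominator satisfies c + rr + e = (1 + c)/m = (1 + 0.505) / 2.210564 ≈ 0.680822.
With c = 0.505 and e = 0, the required reserve ratio is 0.680822 − 0.505 − 0 = 0.175822.

0.1758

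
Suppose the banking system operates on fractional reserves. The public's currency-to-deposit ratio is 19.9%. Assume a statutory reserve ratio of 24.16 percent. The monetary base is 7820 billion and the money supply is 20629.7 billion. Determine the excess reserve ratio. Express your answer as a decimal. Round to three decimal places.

Using m = M/MB = 20629.7/7820 ≈ 2.638069. Since m = (1 + c)/(c + rr + e), the denominator satisfies c + rr + e = (1 + c)/m = (1 + 0.199) / 2.638069 ≈ 0.454499.
With c = 0.199 and rr = 0.2416, the excess reserve ratio is 0.454499 − 0.199 − 0.2416 = 0.013899.

0.014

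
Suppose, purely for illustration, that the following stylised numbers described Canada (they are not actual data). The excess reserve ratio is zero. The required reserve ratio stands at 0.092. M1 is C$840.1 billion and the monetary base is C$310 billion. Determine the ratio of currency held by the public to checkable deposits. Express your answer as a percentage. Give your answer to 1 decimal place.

Using m = M/MB = 840.1/310 = 2.710000. From m = (1 + c)/(c + rr + e), rearranging gives 1 + c = m·(c + rr + e), so c·(1 − m) = m·(rr + e) − 1.
Hence c = [m·(rr + e) − 1]/(1 − m) = [2.710000 × (0.092 + 0) − 1] / (1 − 2.710000) ≈ 0.438994.

43.9%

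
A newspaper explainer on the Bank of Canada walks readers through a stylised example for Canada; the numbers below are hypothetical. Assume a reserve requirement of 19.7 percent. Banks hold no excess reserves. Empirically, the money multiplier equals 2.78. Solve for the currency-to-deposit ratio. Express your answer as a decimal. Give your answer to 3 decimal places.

0.254

Using m = 2.78. From m = (1 + c)/(c + rr + e), rearranging gives 1 + c = m·(c + rr + e), so c·(1 − m) = m·(rr + e) − 1.
Hence c = [m·(rr + e) − 1]/(1 − m) = [2.78 × (0.197 + 0) − 1] / (1 − 2.78) ≈ 0.254124.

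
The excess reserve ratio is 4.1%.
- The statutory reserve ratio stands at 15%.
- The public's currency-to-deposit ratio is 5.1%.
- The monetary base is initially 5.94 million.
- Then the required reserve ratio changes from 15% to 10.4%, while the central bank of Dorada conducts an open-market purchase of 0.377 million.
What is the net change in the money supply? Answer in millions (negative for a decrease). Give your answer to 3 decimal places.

Before: m₁ = (1 + 0.051) / (0.15 + 0.041 + 0.051) ≈ 4.34298, MB₁ = 5.94, so M₁ = 4.34298 × 5.94 ≈ 25.7973 million.
After: m₂ = (1 + 0.051) / (0.104 + 0.041 + 0.051) ≈ 5.36224, MB₂ = 5.94 + 0.377 = 6.317, so M₂ = 5.36224 × 6.317 ≈ 33.8733 million.
ΔM = M₂ − M₁ = 33.8733 − 25.7973 = 8.076 million.

8.076 million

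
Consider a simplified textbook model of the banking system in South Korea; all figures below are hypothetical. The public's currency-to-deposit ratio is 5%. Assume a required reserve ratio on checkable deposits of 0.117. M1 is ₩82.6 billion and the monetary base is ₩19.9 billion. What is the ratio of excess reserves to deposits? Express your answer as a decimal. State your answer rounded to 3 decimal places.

Using m = M/MB = 82.6/19.9 ≈ 4.150754. Since m = (1 + c)/(c + rr + e), the denominator satisfies c + rr + e = (1 + c)/m = (1 + 0.05) / 4.150754 ≈ 0.252966.
With c = 0.05 and rr = 0.117, the ratio of excess reserves to deposits is 0.252966 − 0.05 − 0.117 = 0.085966.

0.086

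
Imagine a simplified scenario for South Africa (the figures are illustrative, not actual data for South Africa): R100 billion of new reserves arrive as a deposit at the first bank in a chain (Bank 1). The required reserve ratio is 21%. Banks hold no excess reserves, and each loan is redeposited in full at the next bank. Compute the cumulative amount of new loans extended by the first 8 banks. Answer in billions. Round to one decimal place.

R319.1 billion

Bank i lends (1 − rr)^i of the original deposit: Bank 1 lends 100·0.7900 = 79.0000, Bank 2 lends 100·0.7900² = 62.4100, and so on.
Summing a geometric series: total = 100·[0.7900·(1 − 0.7900^8) / (1 − 0.7900)] ≈ 319.1183 billion.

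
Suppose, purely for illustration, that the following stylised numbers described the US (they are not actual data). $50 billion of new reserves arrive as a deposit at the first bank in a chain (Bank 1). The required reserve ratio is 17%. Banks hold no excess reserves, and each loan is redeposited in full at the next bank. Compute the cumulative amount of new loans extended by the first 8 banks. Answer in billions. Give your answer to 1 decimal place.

$189.1 billion

Bank i lends (1 − rr)^i of the original deposit: Bank 1 lends 50·0.8300 = 41.5000, Bank 2 lends 50·0.8300² = 34.4450, and so on.
Summing a geometric series: total = 50·[0.8300·(1 − 0.8300^8) / (1 − 0.8300)] ≈ 189.1352 billion.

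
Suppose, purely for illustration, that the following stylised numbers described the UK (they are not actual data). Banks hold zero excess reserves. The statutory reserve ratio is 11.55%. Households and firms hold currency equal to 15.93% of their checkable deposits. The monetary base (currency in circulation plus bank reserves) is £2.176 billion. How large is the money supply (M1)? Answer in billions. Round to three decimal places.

£9.180 billion

The money multiplier is m = (1 + c) / (rr + c) = (1 + 0.1593) / (0.1155 + 0.1593) ≈ 4.21870.
So M = m × MB = 4.21870 × 2.176 ≈ 9.1799 billion.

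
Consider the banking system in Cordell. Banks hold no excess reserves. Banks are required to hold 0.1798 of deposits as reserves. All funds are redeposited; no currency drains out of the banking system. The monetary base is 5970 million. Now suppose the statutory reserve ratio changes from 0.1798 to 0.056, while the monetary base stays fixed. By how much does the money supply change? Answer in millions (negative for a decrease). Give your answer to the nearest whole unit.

73404 million

Initially m₁ = 1 / (0.1798) ≈ 5.56174, so M₁ = 5.56174 × 5970 = 33203.5878 million.
After the change m₂ = 1 / (0.056) ≈ 17.85714, so M₂ = 17.85714 × 5970 = 106607.1258 million.
ΔM = M₂ − M₁ = 106607.1258 − 33203.5878 = 73403.538 million.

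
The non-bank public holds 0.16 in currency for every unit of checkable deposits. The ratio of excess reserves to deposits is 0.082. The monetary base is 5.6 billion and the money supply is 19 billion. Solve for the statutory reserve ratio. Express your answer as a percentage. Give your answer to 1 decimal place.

10.0%

Using m = M/MB = 19/5.6 ≈ 3.392857. Since m = (1 + c)/(c + rr + e), the denominator satisfies c + rr + e = (1 + c)/m = (1 + 0.16) / 3.392857 ≈ 0.341895.
With c = 0.16 and e = 0.082, the statutory reserve ratio is 0.341895 − 0.16 − 0.082 = 0.099895.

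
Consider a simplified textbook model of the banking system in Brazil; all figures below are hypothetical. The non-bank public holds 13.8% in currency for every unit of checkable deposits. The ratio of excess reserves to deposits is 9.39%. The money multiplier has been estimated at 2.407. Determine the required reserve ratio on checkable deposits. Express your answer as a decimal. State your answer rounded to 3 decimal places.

0.241

Using m = 2.407. Since m = (1 + c)/(c + rr + e), the denominator satisfies c + rr + e = (1 + c)/m = (1 + 0.138) / 2.407 ≈ 0.472788.
With c = 0.138 and e = 0.0939, the required reserve ratio on checkable deposits is 0.472788 − 0.138 − 0.0939 = 0.240888.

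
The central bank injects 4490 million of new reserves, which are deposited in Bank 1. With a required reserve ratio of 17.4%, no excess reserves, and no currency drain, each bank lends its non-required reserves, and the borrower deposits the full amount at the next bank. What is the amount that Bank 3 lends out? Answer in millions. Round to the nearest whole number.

Each bank lends a fraction (1 − rr) = 0.8260 of the deposit it receives, so Bank 3 receives 4490·0.8260^2 and lends 4490·0.8260^3 ≈ 2530.3843 million.

2530 million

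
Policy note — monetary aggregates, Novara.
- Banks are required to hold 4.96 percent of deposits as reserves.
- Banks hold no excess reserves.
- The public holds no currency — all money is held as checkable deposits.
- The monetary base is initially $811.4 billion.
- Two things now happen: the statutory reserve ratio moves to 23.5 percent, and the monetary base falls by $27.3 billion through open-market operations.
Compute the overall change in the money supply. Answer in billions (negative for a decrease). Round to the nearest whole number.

-13022 billion

Before: m₁ = 1 / (0.0496) ≈ 20.1613, MB₁ = 811.4, so M₁ = 20.1613 × 811.4 ≈ 16358.8788 billion.
After: m₂ = 1 / (0.235) ≈ 4.2553, MB₂ = 811.4 − 27.3 = 784.1, so M₂ = 4.2553 × 784.1 ≈ 3336.5807 billion.
ΔM = M₂ − M₁ = 3336.5807 − 16358.8788 = -13022.2981 billion.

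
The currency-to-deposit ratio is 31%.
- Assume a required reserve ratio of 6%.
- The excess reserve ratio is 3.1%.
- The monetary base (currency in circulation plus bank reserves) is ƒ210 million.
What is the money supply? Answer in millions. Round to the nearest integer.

The money multiplier is m = (1 + c) / (rr + e + c) = (1 + 0.31) / (0.06 + 0.031 + 0.31) ≈ 3.2668.
So M = m × MB = 3.2668 × 210 = 686.028 million.

ƒ686 million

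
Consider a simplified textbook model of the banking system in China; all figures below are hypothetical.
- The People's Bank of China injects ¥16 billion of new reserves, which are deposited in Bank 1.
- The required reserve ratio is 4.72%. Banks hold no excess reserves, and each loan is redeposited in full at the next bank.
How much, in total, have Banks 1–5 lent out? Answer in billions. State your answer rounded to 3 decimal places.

¥69.360 billion

Bank i lends (1 − rr)^i of the original deposit: Bank 1 lends 16·0.9528 = 15.2448, Bank 2 lends 16·0.9528² ≈ 14.5252, and so on.
Summing a geometric series: total = 16·[0.9528·(1 − 0.9528^5) / (1 − 0.9528)] ≈ 69.3601 billion.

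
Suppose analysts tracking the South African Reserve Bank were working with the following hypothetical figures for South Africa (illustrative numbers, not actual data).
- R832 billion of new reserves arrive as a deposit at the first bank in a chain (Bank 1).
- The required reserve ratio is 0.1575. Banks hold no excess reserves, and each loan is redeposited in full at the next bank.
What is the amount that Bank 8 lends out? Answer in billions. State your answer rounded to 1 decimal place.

R211.2 billion

Each bank lends a fraction (1 − rr) = 0.8425 of the deposit it receives, so Bank 8 receives 832·0.8425^7 and lends 832·0.8425^8 ≈ 211.1945 billion.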